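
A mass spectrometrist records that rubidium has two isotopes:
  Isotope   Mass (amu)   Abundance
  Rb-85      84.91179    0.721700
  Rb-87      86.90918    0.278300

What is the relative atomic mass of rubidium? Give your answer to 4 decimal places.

85.4677 amu

Ar = Σ fᵢ·mᵢ = 0.721700 × 84.91179 + 0.278300 × 86.90918
= 61.280839 + 24.186825 = 85.467664 amu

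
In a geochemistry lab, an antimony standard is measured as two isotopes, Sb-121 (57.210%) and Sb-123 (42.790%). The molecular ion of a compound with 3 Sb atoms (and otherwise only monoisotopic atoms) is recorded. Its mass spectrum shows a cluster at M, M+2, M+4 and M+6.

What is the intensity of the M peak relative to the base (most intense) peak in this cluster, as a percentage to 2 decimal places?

44.57%

Binomial terms of (0.57210 + 0.42790)^3: M 0.1872, M+2 0.4202, M+4 0.3143, M+6 0.0783 → M+2 is the base peak.
P(M+2) = C(3,1) × 0.57210^2 × 0.42790^1 = 3 × 0.32729841 × 0.4279 = 0.420153 (base)
P(M) = C(3,0) × 0.57210^3 × 0.42790^0 = 1 × 0.18724742 × 1.0000 = 0.187247
Relative intensity = 0.187247 / 0.420153 × 100 = 44.57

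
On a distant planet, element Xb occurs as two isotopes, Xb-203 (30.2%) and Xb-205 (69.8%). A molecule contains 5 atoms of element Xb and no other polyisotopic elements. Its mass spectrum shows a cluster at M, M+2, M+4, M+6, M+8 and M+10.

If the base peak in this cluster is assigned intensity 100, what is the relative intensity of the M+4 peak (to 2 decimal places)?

37.44

Term probabilities: M 0.0025, M+2 0.0290, M+4 0.1342, M+6 0.3102, M+8 0.3584, M+10 0.1657. Base peak = M+8.
P(M+8) = C(5,4) × 0.302^1 × 0.698^4 = 5 × 0.3020 × 0.23736774 = 0.358425 (base)
P(M+4) = C(5,2) × 0.302^3 × 0.698^2 = 10 × 0.02754361 × 0.487204 = 0.134194
Relative intensity = 0.134194 / 0.358425 × 100 = 37.44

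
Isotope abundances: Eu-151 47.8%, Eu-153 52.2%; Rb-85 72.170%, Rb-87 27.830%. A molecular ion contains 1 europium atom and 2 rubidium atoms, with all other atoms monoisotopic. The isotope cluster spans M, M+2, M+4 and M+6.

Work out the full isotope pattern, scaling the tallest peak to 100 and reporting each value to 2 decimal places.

Europium pattern (n=1): 0.4780 : 0.5220
Rubidium pattern (n=2): 0.52085089 : 0.40169822 : 0.07745089
Convolve the two distributions (both contribute in 2-u steps):
  M: 0.4780×0.52085089 = 0.248967
  M+2: 0.4780×0.40169822 + 0.5220×0.52085089 = 0.463896
  M+4: 0.4780×0.07745089 + 0.5220×0.40169822 = 0.246708
  M+6: 0.5220×0.07745089 = 0.040429
Scale to base peak (0.463896) = 100: 53.67 : 100.00 : 53.18 : 8.72

53.67 : 100.00 : 53.18 : 8.72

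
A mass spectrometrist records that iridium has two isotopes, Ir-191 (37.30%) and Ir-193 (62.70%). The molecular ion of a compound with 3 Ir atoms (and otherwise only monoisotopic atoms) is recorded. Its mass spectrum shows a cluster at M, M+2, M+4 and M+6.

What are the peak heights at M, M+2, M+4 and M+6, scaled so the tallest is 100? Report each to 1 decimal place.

11.8 : 59.5 : 100.0 : 56.0

The 3 Ir atoms are independent, so intensities follow the terms of (0.3730 + 0.6270)^3.
P(M) = 0.3730^3 = 0.051895
P(M+2) = 3 × 0.3730^2 × 0.6270^1 = 0.261702
P(M+4) = 3 × 0.3730^1 × 0.6270^2 = 0.439911
P(M+6) = 0.6270^3 = 0.246492
The M+4 peak is largest (0.439911); scaling to 100 gives 11.8 : 59.5 : 100.0 : 56.0.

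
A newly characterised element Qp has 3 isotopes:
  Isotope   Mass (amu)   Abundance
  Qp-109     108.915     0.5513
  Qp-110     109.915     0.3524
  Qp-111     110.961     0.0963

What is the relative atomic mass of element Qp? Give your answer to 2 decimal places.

109.46 amu

The abundance-weighted mean is 0.5513 × 108.915 + 0.3524 × 109.915 + 0.0963 × 110.961
= 60.0448 + 38.7340 + 10.6855 = 109.4643 amu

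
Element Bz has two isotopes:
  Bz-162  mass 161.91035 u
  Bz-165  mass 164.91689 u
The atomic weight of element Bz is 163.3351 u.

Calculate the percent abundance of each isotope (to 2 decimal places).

Let x be the fractional abundance of Bz-162; then Bz-165 has abundance 1 − x.
161.91035·x + 164.91689·(1 − x) = 163.3351
(161.91035 − 164.91689)·x = 163.3351 − 164.91689
x = -1.58179 / -3.00654 = 0.52612 → 52.61% Bz-162, 47.39% Bz-165.

Bz-162: 52.61%, Bz-165: 47.39%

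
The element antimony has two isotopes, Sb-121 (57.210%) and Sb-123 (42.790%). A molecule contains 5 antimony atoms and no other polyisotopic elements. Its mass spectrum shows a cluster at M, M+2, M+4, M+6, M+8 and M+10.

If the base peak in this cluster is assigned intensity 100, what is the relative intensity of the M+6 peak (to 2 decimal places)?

(0.57210 + 0.42790)^5 gives M 0.0613, M+2 0.2292, M+4 0.3428, M+6 0.2564, M+8 0.0959, M+10 0.0143; the largest is M+4.
P(M+4) = C(5,2) × 0.57210^3 × 0.42790^2 = 10 × 0.18724742 × 0.18309841 = 0.342847 (base)
P(M+6) = C(5,3) × 0.57210^2 × 0.42790^3 = 10 × 0.32729841 × 0.07834781 = 0.256431
Relative intensity = 0.256431 / 0.342847 × 100 = 74.79

74.79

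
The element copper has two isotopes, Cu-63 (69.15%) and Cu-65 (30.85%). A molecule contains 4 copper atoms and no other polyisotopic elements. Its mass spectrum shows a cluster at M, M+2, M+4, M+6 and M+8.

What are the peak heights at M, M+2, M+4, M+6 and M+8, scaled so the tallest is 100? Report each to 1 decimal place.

Expanding (0.6915 + 0.3085)^4:
P(M) = 0.6915^4 = 0.228649
P(M+2) = 4 × 0.6915^3 × 0.3085^1 = 0.408030
P(M+4) = 6 × 0.6915^2 × 0.3085^2 = 0.273052
P(M+6) = 4 × 0.6915^1 × 0.3085^3 = 0.081212
P(M+8) = 0.3085^4 = 0.009058
The M+2 peak is largest (0.408030); scaling to 100 gives 56.0 : 100.0 : 66.9 : 19.9 : 2.2.

56.0 : 100.0 : 66.9 : 19.9 : 2.2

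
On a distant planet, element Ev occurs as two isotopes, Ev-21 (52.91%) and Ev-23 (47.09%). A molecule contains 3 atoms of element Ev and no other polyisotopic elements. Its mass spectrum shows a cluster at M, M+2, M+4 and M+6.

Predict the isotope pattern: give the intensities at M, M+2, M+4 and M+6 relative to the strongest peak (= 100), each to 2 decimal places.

37.45 : 100.00 : 89.00 : 26.40

Expanding (0.5291 + 0.4709)^3:
P(M) = 0.5291^3 = 0.148120
P(M+2) = 3 × 0.5291^2 × 0.4709^1 = 0.395481
P(M+4) = 3 × 0.5291^1 × 0.4709^2 = 0.351979
P(M+6) = 0.4709^3 = 0.104421
The M+2 peak is largest (0.395481); scaling to 100 gives 37.45 : 100.00 : 89.00 : 26.40.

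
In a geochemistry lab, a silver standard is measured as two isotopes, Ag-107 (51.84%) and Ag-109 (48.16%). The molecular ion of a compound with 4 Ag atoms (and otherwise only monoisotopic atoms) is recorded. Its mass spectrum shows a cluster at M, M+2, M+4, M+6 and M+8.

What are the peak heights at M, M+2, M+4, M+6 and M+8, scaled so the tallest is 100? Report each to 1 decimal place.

Each Ag atom is independently Ag-107 (p = 0.5184) or Ag-109 (q = 0.4816); the cluster is the binomial expansion (p + q)^4.
P(M) = 0.5184^4 = 0.072220
P(M+2) = 4 × 0.5184^3 × 0.4816^1 = 0.268375
P(M+4) = 6 × 0.5184^2 × 0.4816^2 = 0.373985
P(M+6) = 4 × 0.5184^1 × 0.4816^3 = 0.231624
P(M+8) = 0.4816^4 = 0.053795
The M+4 peak is largest (0.373985); scaling to 100 gives 19.3 : 71.8 : 100.0 : 61.9 : 14.4.

19.3 : 71.8 : 100.0 : 61.9 : 14.4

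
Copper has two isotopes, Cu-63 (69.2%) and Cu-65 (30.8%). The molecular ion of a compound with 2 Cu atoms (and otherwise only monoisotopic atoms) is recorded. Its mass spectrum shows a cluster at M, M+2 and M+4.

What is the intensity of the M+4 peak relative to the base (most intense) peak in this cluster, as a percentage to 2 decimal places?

(0.692 + 0.308)^2 gives M 0.4789, M+2 0.4263, M+4 0.0949; the largest is M.
P(M) = C(2,0) × 0.692^2 × 0.308^0 = 1 × 0.478864 × 1.0000 = 0.478864 (base)
P(M+4) = C(2,2) × 0.692^0 × 0.308^2 = 1 × 1.0000 × 0.094864 = 0.094864
Relative intensity = 0.094864 / 0.478864 × 100 = 19.81

19.81%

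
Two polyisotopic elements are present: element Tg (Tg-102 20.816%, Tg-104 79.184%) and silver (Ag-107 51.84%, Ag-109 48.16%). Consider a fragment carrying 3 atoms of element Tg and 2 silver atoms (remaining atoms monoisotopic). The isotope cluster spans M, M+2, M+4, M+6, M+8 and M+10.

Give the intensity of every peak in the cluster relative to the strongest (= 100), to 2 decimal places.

Element Tg pattern (n=3): 0.00901969 : 0.10293267 : 0.39155557 : 0.49649206
Silver pattern (n=2): 0.26873856 : 0.49932288 : 0.23193856
Convolve the two distributions (both contribute in 2-u steps):
  M: 0.00901969×0.26873856 = 0.002424
  M+2: 0.00901969×0.49932288 + 0.10293267×0.26873856 = 0.032166
  M+4: 0.00901969×0.23193856 + 0.10293267×0.49932288 + 0.39155557×0.26873856 = 0.158715
  M+6: 0.10293267×0.23193856 + 0.39155557×0.49932288 + 0.49649206×0.26873856 = 0.352813
  M+8: 0.39155557×0.23193856 + 0.49649206×0.49932288 = 0.338727
  M+10: 0.49649206×0.23193856 = 0.115156
Scale to base peak (0.352813) = 100: 0.69 : 9.12 : 44.99 : 100.00 : 96.01 : 32.64

0.69 : 9.12 : 44.99 : 100.00 : 96.01 : 32.64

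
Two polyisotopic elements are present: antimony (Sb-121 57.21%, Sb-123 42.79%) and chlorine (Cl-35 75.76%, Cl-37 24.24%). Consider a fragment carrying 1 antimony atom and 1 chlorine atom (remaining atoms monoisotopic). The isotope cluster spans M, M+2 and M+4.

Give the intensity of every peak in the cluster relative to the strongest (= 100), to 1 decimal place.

93.6 : 100.0 : 22.4

Antimony pattern (n=1): 0.5721 : 0.4279
Chlorine pattern (n=1): 0.7576 : 0.2424
Convolve the two distributions (both contribute in 2-u steps):
  M: 0.5721×0.7576 = 0.433423
  M+2: 0.5721×0.2424 + 0.4279×0.7576 = 0.462854
  M+4: 0.4279×0.2424 = 0.103723
Scale to base peak (0.462854) = 100: 93.6 : 100.0 : 22.4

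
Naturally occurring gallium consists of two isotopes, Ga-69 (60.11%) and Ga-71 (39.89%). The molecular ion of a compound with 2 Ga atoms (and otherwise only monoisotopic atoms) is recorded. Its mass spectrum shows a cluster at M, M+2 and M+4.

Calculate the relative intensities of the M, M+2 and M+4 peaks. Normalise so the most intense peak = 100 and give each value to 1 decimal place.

75.3 : 100.0 : 33.2

The 2 Ga atoms are independent, so intensities follow the terms of (0.6011 + 0.3989)^2.
P(M) = 0.6011^2 = 0.361321
P(M+2) = 2 × 0.6011^1 × 0.3989^1 = 0.479558
P(M+4) = 0.3989^2 = 0.159121
The M+2 peak is largest (0.479558); scaling to 100 gives 75.3 : 100.0 : 33.2.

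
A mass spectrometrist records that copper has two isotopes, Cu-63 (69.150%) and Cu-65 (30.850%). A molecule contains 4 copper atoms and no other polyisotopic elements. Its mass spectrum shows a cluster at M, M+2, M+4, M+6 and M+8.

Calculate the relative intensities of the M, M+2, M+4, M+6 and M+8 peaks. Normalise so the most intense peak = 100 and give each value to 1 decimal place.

56.0 : 100.0 : 66.9 : 19.9 : 2.2

Each Cu atom is independently Cu-63 (p = 0.69150) or Cu-65 (q = 0.30850); the cluster is the binomial expansion (p + q)^4.
P(M) = 0.69150^4 = 0.228649
P(M+2) = 4 × 0.69150^3 × 0.30850^1 = 0.408030
P(M+4) = 6 × 0.69150^2 × 0.30850^2 = 0.273052
P(M+6) = 4 × 0.69150^1 × 0.30850^3 = 0.081212
P(M+8) = 0.30850^4 = 0.009058
The M+2 peak is largest (0.408030); scaling to 100 gives 56.0 : 100.0 : 66.9 : 19.9 : 2.2.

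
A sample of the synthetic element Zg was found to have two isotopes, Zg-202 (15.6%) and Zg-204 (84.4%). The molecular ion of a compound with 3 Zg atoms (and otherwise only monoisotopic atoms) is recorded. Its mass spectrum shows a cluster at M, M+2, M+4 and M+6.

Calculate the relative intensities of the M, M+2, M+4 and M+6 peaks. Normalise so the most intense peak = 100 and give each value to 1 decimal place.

0.6 : 10.2 : 55.5 : 100.0

Expanding (0.156 + 0.844)^3:
P(M) = 0.156^3 = 0.003796
P(M+2) = 3 × 0.156^2 × 0.844^1 = 0.061619
P(M+4) = 3 × 0.156^1 × 0.844^2 = 0.333373
P(M+6) = 0.844^3 = 0.601212
The M+6 peak is largest (0.601212); scaling to 100 gives 0.6 : 10.2 : 55.5 : 100.0.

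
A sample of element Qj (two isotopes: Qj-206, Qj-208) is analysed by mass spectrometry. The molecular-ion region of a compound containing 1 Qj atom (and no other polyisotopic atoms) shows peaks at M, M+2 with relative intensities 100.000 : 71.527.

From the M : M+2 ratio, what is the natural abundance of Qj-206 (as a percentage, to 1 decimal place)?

If p is the fraction of Qj that is Qj-206, then I(M+2)/I(M) = [C(1,1)·p^0·(1−p)] / p^1 = 1·(1−p)/p = 71.527/100.000 = 0.7153
(1−p)/p = 0.7153/1 = 0.7153  ⇒  p = 1/(1 + 0.7153) = 0.5830
Qj-206: 58.3%, Qj-208: 41.7%.

58.3%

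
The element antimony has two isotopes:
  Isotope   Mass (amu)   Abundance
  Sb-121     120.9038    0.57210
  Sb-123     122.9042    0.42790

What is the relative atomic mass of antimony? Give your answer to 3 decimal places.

Weight each isotope mass by its fractional abundance: 0.57210 × 120.9038 + 0.42790 × 122.9042
= 69.16906 + 52.59071 = 121.75977 amu

121.760 amu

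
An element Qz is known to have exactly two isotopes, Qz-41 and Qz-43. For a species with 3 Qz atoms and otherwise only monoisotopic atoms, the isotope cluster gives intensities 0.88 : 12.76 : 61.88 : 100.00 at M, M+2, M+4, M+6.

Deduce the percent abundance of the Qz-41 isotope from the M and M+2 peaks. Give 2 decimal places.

17.14%

Let p = fractional abundance of Qz-41. I(M+2)/I(M) = [C(3,1)·p^2·(1−p)] / p^3 = 3·(1−p)/p = 12.76/0.88 = 14.5000
(1−p)/p = 14.5000/3 = 4.8333  ⇒  p = 1/(1 + 4.8333) = 0.1714
Qz-41: 17.14%, Qz-43: 82.86%.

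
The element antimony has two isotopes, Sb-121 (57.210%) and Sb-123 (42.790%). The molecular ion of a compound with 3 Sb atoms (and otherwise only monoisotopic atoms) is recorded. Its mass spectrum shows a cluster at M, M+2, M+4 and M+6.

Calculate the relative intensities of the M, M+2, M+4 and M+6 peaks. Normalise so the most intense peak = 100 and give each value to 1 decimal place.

44.6 : 100.0 : 74.8 : 18.6

Each Sb atom is independently Sb-121 (p = 0.57210) or Sb-123 (q = 0.42790); the cluster is the binomial expansion (p + q)^3.
P(M) = 0.57210^3 = 0.187247
P(M+2) = 3 × 0.57210^2 × 0.42790^1 = 0.420153
P(M+4) = 3 × 0.57210^1 × 0.42790^2 = 0.314252
P(M+6) = 0.42790^3 = 0.078348
The M+2 peak is largest (0.420153); scaling to 100 gives 44.6 : 100.0 : 74.8 : 18.6.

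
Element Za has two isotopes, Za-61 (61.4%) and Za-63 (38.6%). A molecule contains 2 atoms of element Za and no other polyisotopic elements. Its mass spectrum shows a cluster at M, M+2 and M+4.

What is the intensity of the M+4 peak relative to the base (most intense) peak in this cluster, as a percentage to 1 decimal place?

(0.614 + 0.386)^2 gives M 0.3770, M+2 0.4740, M+4 0.1490; the largest is M+2.
P(M+2) = C(2,1) × 0.614^1 × 0.386^1 = 2 × 0.6140 × 0.3860 = 0.474008 (base)
P(M+4) = C(2,2) × 0.614^0 × 0.386^2 = 1 × 1.0000 × 0.148996 = 0.148996
Relative intensity = 0.148996 / 0.474008 × 100 = 31.4

31.4%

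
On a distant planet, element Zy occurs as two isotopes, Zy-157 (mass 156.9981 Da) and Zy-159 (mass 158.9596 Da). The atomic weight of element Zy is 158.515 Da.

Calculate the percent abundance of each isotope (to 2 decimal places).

Zy-157: 22.67%, Zy-159: 77.33%

Writing the weighted mean with unknown fraction x of Zy-157:
156.9981·x + 158.9596·(1 − x) = 158.515
(156.9981 − 158.9596)·x = 158.515 − 158.9596
x = -0.4446 / -1.9615 = 0.22666 → 22.67% Zy-157, 77.33% Zy-159.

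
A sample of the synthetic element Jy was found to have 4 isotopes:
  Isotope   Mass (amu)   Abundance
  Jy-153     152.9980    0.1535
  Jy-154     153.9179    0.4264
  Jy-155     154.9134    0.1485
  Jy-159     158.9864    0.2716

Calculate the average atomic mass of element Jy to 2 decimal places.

155.30 amu

Weight each isotope mass by its fractional abundance: 0.1535 × 152.9980 + 0.4264 × 153.9179 + 0.1485 × 154.9134 + 0.2716 × 158.9864
= 23.48519 + 65.63059 + 23.00464 + 43.18071 = 155.30113 amu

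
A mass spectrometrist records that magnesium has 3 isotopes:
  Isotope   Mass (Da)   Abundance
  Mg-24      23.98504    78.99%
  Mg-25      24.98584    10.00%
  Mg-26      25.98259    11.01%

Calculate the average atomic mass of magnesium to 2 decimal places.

The abundance-weighted mean is 0.7899 × 23.98504 + 0.1000 × 24.98584 + 0.1101 × 25.98259
= 18.945783 + 2.498584 + 2.860683 = 24.305050 Da

24.31 Da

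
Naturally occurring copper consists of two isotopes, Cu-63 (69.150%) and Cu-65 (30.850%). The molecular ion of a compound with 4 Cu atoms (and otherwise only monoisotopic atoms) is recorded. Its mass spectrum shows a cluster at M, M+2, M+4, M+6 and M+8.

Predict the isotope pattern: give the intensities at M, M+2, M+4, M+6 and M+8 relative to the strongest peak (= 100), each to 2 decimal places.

Expanding (0.69150 + 0.30850)^4:
P(M) = 0.69150^4 = 0.228649
P(M+2) = 4 × 0.69150^3 × 0.30850^1 = 0.408030
P(M+4) = 6 × 0.69150^2 × 0.30850^2 = 0.273052
P(M+6) = 4 × 0.69150^1 × 0.30850^3 = 0.081212
P(M+8) = 0.30850^4 = 0.009058
The M+2 peak is largest (0.408030); scaling to 100 gives 56.04 : 100.00 : 66.92 : 19.90 : 2.22.

56.04 : 100.00 : 66.92 : 19.90 : 2.22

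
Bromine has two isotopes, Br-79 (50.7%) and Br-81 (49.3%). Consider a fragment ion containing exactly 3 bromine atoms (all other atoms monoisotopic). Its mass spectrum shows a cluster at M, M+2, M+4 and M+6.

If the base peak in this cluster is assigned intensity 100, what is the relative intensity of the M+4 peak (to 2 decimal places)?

97.24

Binomial terms of (0.507 + 0.493)^3: M 0.1303, M+2 0.3802, M+4 0.3697, M+6 0.1198 → M+2 is the base peak.
P(M+2) = C(3,1) × 0.507^2 × 0.493^1 = 3 × 0.257049 × 0.4930 = 0.380175 (base)
P(M+4) = C(3,2) × 0.507^1 × 0.493^2 = 3 × 0.5070 × 0.243049 = 0.369678
Relative intensity = 0.369678 / 0.380175 × 100 = 97.24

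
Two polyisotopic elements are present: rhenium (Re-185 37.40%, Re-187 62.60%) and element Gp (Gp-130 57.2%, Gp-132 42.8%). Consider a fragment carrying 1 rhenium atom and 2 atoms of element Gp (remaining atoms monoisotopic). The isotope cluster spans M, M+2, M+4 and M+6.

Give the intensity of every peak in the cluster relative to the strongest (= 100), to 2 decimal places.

31.54 : 100.00 : 96.67 : 29.56

Rhenium pattern (n=1): 0.3740 : 0.6260
Element Gp pattern (n=2): 0.327184 : 0.489632 : 0.183184
Convolve the two distributions (both contribute in 2-u steps):
  M: 0.3740×0.327184 = 0.122367
  M+2: 0.3740×0.489632 + 0.6260×0.327184 = 0.387940
  M+4: 0.3740×0.183184 + 0.6260×0.489632 = 0.375020
  M+6: 0.6260×0.183184 = 0.114673
Scale to base peak (0.387940) = 100: 31.54 : 100.00 : 96.67 : 29.56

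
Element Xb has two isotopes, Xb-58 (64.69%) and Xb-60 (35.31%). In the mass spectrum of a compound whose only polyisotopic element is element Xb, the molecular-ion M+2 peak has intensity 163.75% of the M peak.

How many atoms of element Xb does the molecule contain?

For n independent Xb atoms, I(M+2)/I(M) = n · (abundance Xb-60) / (abundance Xb-58) = n · 0.3531/0.6469.
n = 1.6375 × 0.6469/0.3531 = 3.00 ≈ 3

3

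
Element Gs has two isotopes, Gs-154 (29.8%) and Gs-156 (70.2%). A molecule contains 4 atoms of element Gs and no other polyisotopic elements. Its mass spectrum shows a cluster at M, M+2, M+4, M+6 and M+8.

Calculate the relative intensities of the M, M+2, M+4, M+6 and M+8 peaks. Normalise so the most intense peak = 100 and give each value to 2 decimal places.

Expanding (0.298 + 0.702)^4:
P(M) = 0.298^4 = 0.007886
P(M+2) = 4 × 0.298^3 × 0.702^1 = 0.074310
P(M+4) = 6 × 0.298^2 × 0.702^2 = 0.262578
P(M+6) = 4 × 0.298^1 × 0.702^3 = 0.412371
P(M+8) = 0.702^4 = 0.242856
The M+6 peak is largest (0.412371); scaling to 100 gives 1.91 : 18.02 : 63.68 : 100.00 : 58.89.

1.91 : 18.02 : 63.68 : 100.00 : 58.89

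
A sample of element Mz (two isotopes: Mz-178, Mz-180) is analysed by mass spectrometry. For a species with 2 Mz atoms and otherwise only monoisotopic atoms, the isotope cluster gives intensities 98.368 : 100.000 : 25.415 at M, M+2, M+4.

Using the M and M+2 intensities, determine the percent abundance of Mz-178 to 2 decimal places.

Let p = fractional abundance of Mz-178. I(M+2)/I(M) = [C(2,1)·p^1·(1−p)] / p^2 = 2·(1−p)/p = 100.000/98.368 = 1.0166
(1−p)/p = 1.0166/2 = 0.5083  ⇒  p = 1/(1 + 0.5083) = 0.6630
Mz-178: 66.30%, Mz-180: 33.70%.

66.30%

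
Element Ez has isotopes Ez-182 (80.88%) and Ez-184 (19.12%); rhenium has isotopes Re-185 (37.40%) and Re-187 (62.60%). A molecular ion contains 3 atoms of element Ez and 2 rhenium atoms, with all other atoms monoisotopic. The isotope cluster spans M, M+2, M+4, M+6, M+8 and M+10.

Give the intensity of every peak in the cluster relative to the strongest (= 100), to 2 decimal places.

Element Ez pattern (n=3): 0.52908254 : 0.37522471 : 0.08870297 : 0.00698978
Rhenium pattern (n=2): 0.139876 : 0.468248 : 0.391876
Convolve the two distributions (both contribute in 2-u steps):
  M: 0.52908254×0.139876 = 0.074006
  M+2: 0.52908254×0.468248 + 0.37522471×0.139876 = 0.300227
  M+4: 0.52908254×0.391876 + 0.37522471×0.468248 + 0.08870297×0.139876 = 0.395440
  M+6: 0.37522471×0.391876 + 0.08870297×0.468248 + 0.00698978×0.139876 = 0.189554
  M+8: 0.08870297×0.391876 + 0.00698978×0.468248 = 0.038034
  M+10: 0.00698978×0.391876 = 0.002739
Scale to base peak (0.395440) = 100: 18.71 : 75.92 : 100.00 : 47.93 : 9.62 : 0.69

18.71 : 75.92 : 100.00 : 47.93 : 9.62 : 0.69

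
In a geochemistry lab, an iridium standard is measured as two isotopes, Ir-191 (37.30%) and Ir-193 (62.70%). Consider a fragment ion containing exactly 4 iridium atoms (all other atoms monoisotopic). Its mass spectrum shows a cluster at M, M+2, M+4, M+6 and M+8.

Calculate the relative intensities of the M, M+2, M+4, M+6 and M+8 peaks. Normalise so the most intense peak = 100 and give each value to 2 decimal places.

Each Ir atom is independently Ir-191 (p = 0.3730) or Ir-193 (q = 0.6270); the cluster is the binomial expansion (p + q)^4.
P(M) = 0.3730^4 = 0.019357
P(M+2) = 4 × 0.3730^3 × 0.6270^1 = 0.130153
P(M+4) = 6 × 0.3730^2 × 0.6270^2 = 0.328174
P(M+6) = 4 × 0.3730^1 × 0.6270^3 = 0.367766
P(M+8) = 0.6270^4 = 0.154550
The M+6 peak is largest (0.367766); scaling to 100 gives 5.26 : 35.39 : 89.23 : 100.00 : 42.02.

5.26 : 35.39 : 89.23 : 100.00 : 42.02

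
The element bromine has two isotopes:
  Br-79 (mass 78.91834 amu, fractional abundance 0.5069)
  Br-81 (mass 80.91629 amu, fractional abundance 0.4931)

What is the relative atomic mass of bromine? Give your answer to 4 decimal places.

79.9035 amu

Average mass = Σ (abundance × isotope mass) = 0.5069 × 78.91834 + 0.4931 × 80.91629
= 40.003707 + 39.899823 = 79.903530 amu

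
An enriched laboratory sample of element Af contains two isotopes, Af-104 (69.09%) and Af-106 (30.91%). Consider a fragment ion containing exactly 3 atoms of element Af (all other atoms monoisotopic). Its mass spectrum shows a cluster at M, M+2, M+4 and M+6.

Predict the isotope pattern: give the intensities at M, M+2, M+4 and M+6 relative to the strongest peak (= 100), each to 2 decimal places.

The 3 Af atoms are independent, so intensities follow the terms of (0.6909 + 0.3091)^3.
P(M) = 0.6909^3 = 0.329796
P(M+2) = 3 × 0.6909^2 × 0.3091^1 = 0.442640
P(M+4) = 3 × 0.6909^1 × 0.3091^2 = 0.198032
P(M+6) = 0.3091^3 = 0.029532
The M+2 peak is largest (0.442640); scaling to 100 gives 74.51 : 100.00 : 44.74 : 6.67.

74.51 : 100.00 : 44.74 : 6.67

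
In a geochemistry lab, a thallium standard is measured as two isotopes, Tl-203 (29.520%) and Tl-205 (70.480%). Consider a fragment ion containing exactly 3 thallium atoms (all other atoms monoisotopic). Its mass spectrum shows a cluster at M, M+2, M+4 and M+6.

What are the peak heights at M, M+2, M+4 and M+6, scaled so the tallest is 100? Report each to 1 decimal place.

5.8 : 41.9 : 100.0 : 79.6

Each Tl atom is independently Tl-203 (p = 0.29520) or Tl-205 (q = 0.70480); the cluster is the binomial expansion (p + q)^3.
P(M) = 0.29520^3 = 0.025725
P(M+2) = 3 × 0.29520^2 × 0.70480^1 = 0.184255
P(M+4) = 3 × 0.29520^1 × 0.70480^2 = 0.439916
P(M+6) = 0.70480^3 = 0.350104
The M+4 peak is largest (0.439916); scaling to 100 gives 5.8 : 41.9 : 100.0 : 79.6.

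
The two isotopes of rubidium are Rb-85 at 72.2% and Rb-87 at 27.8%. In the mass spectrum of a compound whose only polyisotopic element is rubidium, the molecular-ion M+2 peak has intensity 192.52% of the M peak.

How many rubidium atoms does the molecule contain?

5

For n independent Rb atoms, I(M+2)/I(M) = n · (abundance Rb-87) / (abundance Rb-85) = n · 0.278/0.722.
n = 1.9252 × 0.722/0.278 = 5.00 ≈ 5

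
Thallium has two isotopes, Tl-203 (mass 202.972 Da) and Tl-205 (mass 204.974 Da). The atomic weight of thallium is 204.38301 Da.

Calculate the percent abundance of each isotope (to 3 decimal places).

With x = fraction of Tl-203 (so Tl-205 is 1 − x):
202.972·x + 204.974·(1 − x) = 204.38301
(202.972 − 204.974)·x = 204.38301 − 204.974
x = -0.59099 / -2.002 = 0.29520 → 29.520% Tl-203, 70.480% Tl-205.

Tl-203: 29.520%, Tl-205: 70.480%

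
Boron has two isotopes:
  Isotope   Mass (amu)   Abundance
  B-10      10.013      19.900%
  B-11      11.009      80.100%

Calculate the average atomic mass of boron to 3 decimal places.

Ar = Σ fᵢ·mᵢ = 0.19900 × 10.013 + 0.80100 × 11.009
= 1.9926 + 8.8182 = 10.8108 amu

10.811 amu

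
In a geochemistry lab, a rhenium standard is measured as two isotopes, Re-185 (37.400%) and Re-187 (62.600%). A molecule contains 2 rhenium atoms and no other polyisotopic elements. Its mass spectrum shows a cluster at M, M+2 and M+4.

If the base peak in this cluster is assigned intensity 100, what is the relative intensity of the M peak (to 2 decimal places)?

Term probabilities: M 0.1399, M+2 0.4682, M+4 0.3919. Base peak = M+2.
P(M+2) = C(2,1) × 0.37400^1 × 0.62600^1 = 2 × 0.3740 × 0.6260 = 0.468248 (base)
P(M) = C(2,0) × 0.37400^2 × 0.62600^0 = 1 × 0.139876 × 1.0000 = 0.139876
Relative intensity = 0.139876 / 0.468248 × 100 = 29.87

29.87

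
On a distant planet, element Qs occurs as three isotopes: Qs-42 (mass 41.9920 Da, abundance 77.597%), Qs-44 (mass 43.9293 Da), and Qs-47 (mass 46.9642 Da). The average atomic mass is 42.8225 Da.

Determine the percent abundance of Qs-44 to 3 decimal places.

The remaining 22.403% is split between Qs-44 (fraction x) and Qs-47 (fraction 0.22403 − x).
Substituting: 43.9293x + 46.9642(0.22403 − x) = 10.23796776
(43.9293 − 46.9642)x = -0.283421966  ⇒  x = 0.09339, y = 0.13064
Qs-44: 9.339%, Qs-47: 13.064%.

9.339%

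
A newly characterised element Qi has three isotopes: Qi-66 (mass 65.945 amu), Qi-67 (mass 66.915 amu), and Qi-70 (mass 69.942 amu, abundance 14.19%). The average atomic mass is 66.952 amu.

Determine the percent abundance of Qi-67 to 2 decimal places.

The remaining 85.81% is split between Qi-66 (fraction x) and Qi-67 (fraction 0.8581 − x).
Substituting: 65.945x + 66.915(0.8581 − x) = 57.0272302
(65.945 − 66.915)x = -0.3925313  ⇒  x = 0.40467, y = 0.45343
Qi-66: 40.47%, Qi-67: 45.34%.

45.34%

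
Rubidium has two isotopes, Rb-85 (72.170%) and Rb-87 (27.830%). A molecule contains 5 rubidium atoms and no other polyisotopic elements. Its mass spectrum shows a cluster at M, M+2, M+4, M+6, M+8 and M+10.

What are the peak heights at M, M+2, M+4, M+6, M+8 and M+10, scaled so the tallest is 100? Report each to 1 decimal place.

The 5 Rb atoms are independent, so intensities follow the terms of (0.72170 + 0.27830)^5.
P(M) = 0.72170^5 = 0.195787
P(M+2) = 5 × 0.72170^4 × 0.27830^1 = 0.377494
P(M+4) = 10 × 0.72170^3 × 0.27830^2 = 0.291136
P(M+6) = 10 × 0.72170^2 × 0.27830^3 = 0.112267
P(M+8) = 5 × 0.72170^1 × 0.27830^4 = 0.021646
P(M+10) = 0.27830^5 = 0.001669
The M+2 peak is largest (0.377494); scaling to 100 gives 51.9 : 100.0 : 77.1 : 29.7 : 5.7 : 0.4.

51.9 : 100.0 : 77.1 : 29.7 : 5.7 : 0.4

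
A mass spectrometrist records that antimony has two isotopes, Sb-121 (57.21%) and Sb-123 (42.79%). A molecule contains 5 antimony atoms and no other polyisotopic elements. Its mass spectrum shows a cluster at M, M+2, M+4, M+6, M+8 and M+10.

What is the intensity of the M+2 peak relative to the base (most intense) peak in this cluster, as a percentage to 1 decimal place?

66.8%

(0.5721 + 0.4279)^5 gives M 0.0613, M+2 0.2292, M+4 0.3428, M+6 0.2564, M+8 0.0959, M+10 0.0143; the largest is M+4.
P(M+4) = C(5,2) × 0.5721^3 × 0.4279^2 = 10 × 0.18724742 × 0.18309841 = 0.342847 (base)
P(M+2) = C(5,1) × 0.5721^4 × 0.4279^1 = 5 × 0.10712425 × 0.4279 = 0.229192
Relative intensity = 0.229192 / 0.342847 × 100 = 66.8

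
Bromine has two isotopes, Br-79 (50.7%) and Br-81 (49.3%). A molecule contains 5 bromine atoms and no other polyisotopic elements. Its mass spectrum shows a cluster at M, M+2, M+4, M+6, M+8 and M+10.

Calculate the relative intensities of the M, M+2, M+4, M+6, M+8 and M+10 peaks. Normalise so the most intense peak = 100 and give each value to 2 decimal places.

10.58 : 51.42 : 100.00 : 97.24 : 47.28 : 9.19

The 5 Br atoms are independent, so intensities follow the terms of (0.507 + 0.493)^5.
P(M) = 0.507^5 = 0.033500
P(M+2) = 5 × 0.507^4 × 0.493^1 = 0.162873
P(M+4) = 10 × 0.507^3 × 0.493^2 = 0.316751
P(M+6) = 10 × 0.507^2 × 0.493^3 = 0.308004
P(M+8) = 5 × 0.507^1 × 0.493^4 = 0.149750
P(M+10) = 0.493^5 = 0.029123
The M+4 peak is largest (0.316751); scaling to 100 gives 10.58 : 51.42 : 100.00 : 97.24 : 47.28 : 9.19.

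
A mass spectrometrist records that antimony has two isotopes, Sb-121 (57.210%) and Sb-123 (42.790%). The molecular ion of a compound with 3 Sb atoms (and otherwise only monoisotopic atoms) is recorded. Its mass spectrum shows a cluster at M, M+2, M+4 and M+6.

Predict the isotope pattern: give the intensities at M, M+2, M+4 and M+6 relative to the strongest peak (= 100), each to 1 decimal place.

Expanding (0.57210 + 0.42790)^3:
P(M) = 0.57210^3 = 0.187247
P(M+2) = 3 × 0.57210^2 × 0.42790^1 = 0.420153
P(M+4) = 3 × 0.57210^1 × 0.42790^2 = 0.314252
P(M+6) = 0.42790^3 = 0.078348
The M+2 peak is largest (0.420153); scaling to 100 gives 44.6 : 100.0 : 74.8 : 18.6.

44.6 : 100.0 : 74.8 : 18.6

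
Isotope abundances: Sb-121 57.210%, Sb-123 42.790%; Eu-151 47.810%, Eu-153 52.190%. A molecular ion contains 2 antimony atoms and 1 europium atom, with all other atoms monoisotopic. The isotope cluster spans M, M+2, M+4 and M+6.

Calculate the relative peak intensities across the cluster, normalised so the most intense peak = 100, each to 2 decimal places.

Antimony pattern (n=2): 0.32729841 : 0.48960318 : 0.18309841
Europium pattern (n=1): 0.4781 : 0.5219
Convolve the two distributions (both contribute in 2-u steps):
  M: 0.32729841×0.4781 = 0.156481
  M+2: 0.32729841×0.5219 + 0.48960318×0.4781 = 0.404896
  M+4: 0.48960318×0.5219 + 0.18309841×0.4781 = 0.343063
  M+6: 0.18309841×0.5219 = 0.095559
Scale to base peak (0.404896) = 100: 38.65 : 100.00 : 84.73 : 23.60

38.65 : 100.00 : 84.73 : 23.60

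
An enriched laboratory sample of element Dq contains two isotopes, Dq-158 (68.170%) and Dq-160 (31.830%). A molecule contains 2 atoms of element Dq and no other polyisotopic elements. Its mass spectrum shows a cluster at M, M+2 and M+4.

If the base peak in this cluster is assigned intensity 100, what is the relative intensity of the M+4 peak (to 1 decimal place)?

Term probabilities: M 0.4647, M+2 0.4340, M+4 0.1013. Base peak = M.
P(M) = C(2,0) × 0.68170^2 × 0.31830^0 = 1 × 0.46471489 × 1.0000 = 0.464715 (base)
P(M+4) = C(2,2) × 0.68170^0 × 0.31830^2 = 1 × 1.0000 × 0.10131489 = 0.101315
Relative intensity = 0.101315 / 0.464715 × 100 = 21.8

21.8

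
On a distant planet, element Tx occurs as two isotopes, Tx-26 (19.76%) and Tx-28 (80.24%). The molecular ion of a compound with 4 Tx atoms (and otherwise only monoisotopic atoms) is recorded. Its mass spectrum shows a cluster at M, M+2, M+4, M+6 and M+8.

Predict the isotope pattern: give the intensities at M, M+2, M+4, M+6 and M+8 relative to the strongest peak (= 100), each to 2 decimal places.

0.37 : 5.97 : 36.39 : 98.50 : 100.00

Expanding (0.1976 + 0.8024)^4:
P(M) = 0.1976^4 = 0.001525
P(M+2) = 4 × 0.1976^3 × 0.8024^1 = 0.024763
P(M+4) = 6 × 0.1976^2 × 0.8024^2 = 0.150837
P(M+6) = 4 × 0.1976^1 × 0.8024^3 = 0.408338
P(M+8) = 0.8024^4 = 0.414537
The M+8 peak is largest (0.414537); scaling to 100 gives 0.37 : 5.97 : 36.39 : 98.50 : 100.00.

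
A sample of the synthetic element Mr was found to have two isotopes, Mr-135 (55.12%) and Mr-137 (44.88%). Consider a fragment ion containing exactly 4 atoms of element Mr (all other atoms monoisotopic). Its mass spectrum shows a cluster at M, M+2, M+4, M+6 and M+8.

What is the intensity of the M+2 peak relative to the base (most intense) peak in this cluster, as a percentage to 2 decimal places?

81.88%

Binomial terms of (0.5512 + 0.4488)^4: M 0.0923, M+2 0.3006, M+4 0.3672, M+6 0.1993, M+8 0.0406 → M+4 is the base peak.
P(M+4) = C(4,2) × 0.5512^2 × 0.4488^2 = 6 × 0.30382144 × 0.20142144 = 0.367177 (base)
P(M+2) = C(4,1) × 0.5512^3 × 0.4488^1 = 4 × 0.16746638 × 0.4488 = 0.300636
Relative intensity = 0.300636 / 0.367177 × 100 = 81.88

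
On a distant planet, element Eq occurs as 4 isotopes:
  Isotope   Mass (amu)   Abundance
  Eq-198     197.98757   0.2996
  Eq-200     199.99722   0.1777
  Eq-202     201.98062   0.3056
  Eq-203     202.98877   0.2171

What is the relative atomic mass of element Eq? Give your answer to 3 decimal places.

The abundance-weighted mean is 0.2996 × 197.98757 + 0.1777 × 199.99722 + 0.3056 × 201.98062 + 0.2171 × 202.98877
= 59.317076 + 35.539506 + 61.725277 + 44.068862 = 200.650721 amu

200.651 amu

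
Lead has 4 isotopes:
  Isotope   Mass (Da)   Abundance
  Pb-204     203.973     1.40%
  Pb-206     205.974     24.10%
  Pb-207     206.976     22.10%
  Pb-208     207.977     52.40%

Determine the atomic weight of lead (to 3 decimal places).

Weight each isotope mass by its fractional abundance: 0.0140 × 203.973 + 0.2410 × 205.974 + 0.2210 × 206.976 + 0.5240 × 207.977
= 2.8556 + 49.6397 + 45.7417 + 108.9799 = 207.2169 Da

207.217 Da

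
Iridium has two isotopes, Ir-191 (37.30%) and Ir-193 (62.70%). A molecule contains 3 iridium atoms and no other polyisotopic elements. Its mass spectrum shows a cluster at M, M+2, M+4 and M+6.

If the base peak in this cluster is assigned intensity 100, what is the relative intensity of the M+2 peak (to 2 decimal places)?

59.49

Binomial terms of (0.3730 + 0.6270)^3: M 0.0519, M+2 0.2617, M+4 0.4399, M+6 0.2465 → M+4 is the base peak.
P(M+4) = C(3,2) × 0.3730^1 × 0.6270^2 = 3 × 0.3730 × 0.393129 = 0.439911 (base)
P(M+2) = C(3,1) × 0.3730^2 × 0.6270^1 = 3 × 0.139129 × 0.6270 = 0.261702
Relative intensity = 0.261702 / 0.439911 × 100 = 59.49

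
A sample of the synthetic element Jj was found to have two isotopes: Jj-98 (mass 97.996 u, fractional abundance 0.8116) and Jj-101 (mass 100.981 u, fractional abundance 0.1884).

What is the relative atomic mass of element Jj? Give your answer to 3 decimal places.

98.558 u

The abundance-weighted mean is 0.8116 × 97.996 + 0.1884 × 100.981
= 79.5336 + 19.0248 = 98.5584 u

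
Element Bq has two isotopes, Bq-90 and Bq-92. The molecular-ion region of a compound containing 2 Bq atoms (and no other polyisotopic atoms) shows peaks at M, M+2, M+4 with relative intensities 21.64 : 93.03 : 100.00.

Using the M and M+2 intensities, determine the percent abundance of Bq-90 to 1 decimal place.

Write p for the Bq-90 fraction. I(M+2)/I(M) = [C(2,1)·p^1·(1−p)] / p^2 = 2·(1−p)/p = 93.03/21.64 = 4.2990
(1−p)/p = 4.2990/2 = 2.1495  ⇒  p = 1/(1 + 2.1495) = 0.3175
Bq-90: 31.8%, Bq-92: 68.2%.

31.8%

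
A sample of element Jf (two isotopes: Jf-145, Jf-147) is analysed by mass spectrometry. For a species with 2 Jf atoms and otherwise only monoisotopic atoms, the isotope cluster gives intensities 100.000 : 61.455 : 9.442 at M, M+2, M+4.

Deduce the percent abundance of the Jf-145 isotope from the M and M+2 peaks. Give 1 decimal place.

If p is the fraction of Jf that is Jf-145, then I(M+2)/I(M) = [C(2,1)·p^1·(1−p)] / p^2 = 2·(1−p)/p = 61.455/100.000 = 0.6145
(1−p)/p = 0.6145/2 = 0.3073  ⇒  p = 1/(1 + 0.3073) = 0.7649
Jf-145: 76.5%, Jf-147: 23.5%.

76.5%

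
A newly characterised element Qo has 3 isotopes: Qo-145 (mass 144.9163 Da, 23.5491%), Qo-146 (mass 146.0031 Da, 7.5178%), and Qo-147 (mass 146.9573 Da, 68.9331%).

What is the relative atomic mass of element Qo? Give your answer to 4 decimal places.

146.4049 Da

Ar = Σ fᵢ·mᵢ = 0.235491 × 144.9163 + 0.075178 × 146.0031 + 0.689331 × 146.9573
= 34.12648 + 10.97622 + 101.30222 = 146.40492 Da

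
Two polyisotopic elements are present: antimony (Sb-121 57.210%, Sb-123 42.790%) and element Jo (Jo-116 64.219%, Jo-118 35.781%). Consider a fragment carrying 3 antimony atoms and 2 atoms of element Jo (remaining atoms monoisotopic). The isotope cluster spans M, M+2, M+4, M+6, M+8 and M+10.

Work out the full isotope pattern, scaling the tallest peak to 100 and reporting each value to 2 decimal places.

Antimony pattern (n=3): 0.18724742 : 0.42015297 : 0.3142518 : 0.07834781
Element Jo pattern (n=2): 0.412408 : 0.45956401 : 0.128028
Convolve the two distributions (both contribute in 2-u steps):
  M: 0.18724742×0.412408 = 0.077222
  M+2: 0.18724742×0.45956401 + 0.42015297×0.412408 = 0.259327
  M+4: 0.18724742×0.128028 + 0.42015297×0.45956401 + 0.3142518×0.412408 = 0.346660
  M+6: 0.42015297×0.128028 + 0.3142518×0.45956401 + 0.07834781×0.412408 = 0.230521
  M+8: 0.3142518×0.128028 + 0.07834781×0.45956401 = 0.076239
  M+10: 0.07834781×0.128028 = 0.010031
Scale to base peak (0.346660) = 100: 22.28 : 74.81 : 100.00 : 66.50 : 21.99 : 2.89

22.28 : 74.81 : 100.00 : 66.50 : 21.99 : 2.89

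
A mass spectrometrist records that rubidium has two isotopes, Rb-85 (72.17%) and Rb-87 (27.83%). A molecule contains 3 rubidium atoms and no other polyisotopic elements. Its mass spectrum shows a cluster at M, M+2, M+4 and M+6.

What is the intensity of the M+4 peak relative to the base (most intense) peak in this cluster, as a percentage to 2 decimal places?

38.56%

Binomial terms of (0.7217 + 0.2783)^3: M 0.3759, M+2 0.4349, M+4 0.1677, M+6 0.0216 → M+2 is the base peak.
P(M+2) = C(3,1) × 0.7217^2 × 0.2783^1 = 3 × 0.52085089 × 0.2783 = 0.434858 (base)
P(M+4) = C(3,2) × 0.7217^1 × 0.2783^2 = 3 × 0.7217 × 0.07745089 = 0.167689
Relative intensity = 0.167689 / 0.434858 × 100 = 38.56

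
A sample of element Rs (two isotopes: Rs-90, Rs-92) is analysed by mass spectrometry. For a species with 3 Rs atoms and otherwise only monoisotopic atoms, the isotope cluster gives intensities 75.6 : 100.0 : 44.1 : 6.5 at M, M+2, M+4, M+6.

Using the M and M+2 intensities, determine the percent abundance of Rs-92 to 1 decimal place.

30.6%

Let p = fractional abundance of Rs-90. I(M+2)/I(M) = [C(3,1)·p^2·(1−p)] / p^3 = 3·(1−p)/p = 100.0/75.6 = 1.3228
(1−p)/p = 1.3228/3 = 0.4409  ⇒  p = 1/(1 + 0.4409) = 0.6940
Rs-90: 69.4%, Rs-92: 30.6%.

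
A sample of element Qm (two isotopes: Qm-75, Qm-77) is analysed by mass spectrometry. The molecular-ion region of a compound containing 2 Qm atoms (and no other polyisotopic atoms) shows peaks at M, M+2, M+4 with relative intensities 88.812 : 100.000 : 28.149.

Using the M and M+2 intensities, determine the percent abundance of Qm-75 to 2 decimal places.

63.98%

If p is the fraction of Qm that is Qm-75, then I(M+2)/I(M) = [C(2,1)·p^1·(1−p)] / p^2 = 2·(1−p)/p = 100.000/88.812 = 1.1260
(1−p)/p = 1.1260/2 = 0.5630  ⇒  p = 1/(1 + 0.5630) = 0.6398
Qm-75: 63.98%, Qm-77: 36.02%.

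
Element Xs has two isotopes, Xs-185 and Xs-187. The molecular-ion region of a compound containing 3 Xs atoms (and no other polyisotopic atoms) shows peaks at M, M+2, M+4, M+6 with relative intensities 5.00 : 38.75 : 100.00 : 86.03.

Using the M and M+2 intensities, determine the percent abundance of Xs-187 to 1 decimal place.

72.1%

Let p = fractional abundance of Xs-185. I(M+2)/I(M) = [C(3,1)·p^2·(1−p)] / p^3 = 3·(1−p)/p = 38.75/5.00 = 7.7500
(1−p)/p = 7.7500/3 = 2.5833  ⇒  p = 1/(1 + 2.5833) = 0.2791
Xs-185: 27.9%, Xs-187: 72.1%.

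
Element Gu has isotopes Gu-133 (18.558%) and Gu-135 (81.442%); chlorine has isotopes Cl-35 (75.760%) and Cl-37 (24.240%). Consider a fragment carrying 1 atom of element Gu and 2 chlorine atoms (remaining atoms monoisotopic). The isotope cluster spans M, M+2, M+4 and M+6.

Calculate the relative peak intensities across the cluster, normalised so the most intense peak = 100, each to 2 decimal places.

19.89 : 100.00 : 57.88 : 8.93

Element Gu pattern (n=1): 0.18558 : 0.81442
Chlorine pattern (n=2): 0.57395776 : 0.36728448 : 0.05875776
Convolve the two distributions (both contribute in 2-u steps):
  M: 0.18558×0.57395776 = 0.106515
  M+2: 0.18558×0.36728448 + 0.81442×0.57395776 = 0.535603
  M+4: 0.18558×0.05875776 + 0.81442×0.36728448 = 0.310028
  M+6: 0.81442×0.05875776 = 0.047853
Scale to base peak (0.535603) = 100: 19.89 : 100.00 : 57.88 : 8.93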